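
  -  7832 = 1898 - 9730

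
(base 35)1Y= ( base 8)105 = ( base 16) 45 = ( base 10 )69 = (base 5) 234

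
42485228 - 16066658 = 26418570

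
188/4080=47/1020 = 0.05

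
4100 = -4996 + 9096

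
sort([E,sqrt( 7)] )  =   [sqrt( 7),E]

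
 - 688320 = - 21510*32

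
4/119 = 4/119 = 0.03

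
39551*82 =3243182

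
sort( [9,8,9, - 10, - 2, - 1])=[ - 10,-2, - 1, 8,9,  9] 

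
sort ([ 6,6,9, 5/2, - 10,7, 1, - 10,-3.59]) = [  -  10, - 10, - 3.59,1, 5/2,6,6, 7, 9]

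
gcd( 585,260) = 65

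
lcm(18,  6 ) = 18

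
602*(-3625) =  - 2182250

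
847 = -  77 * ( - 11 ) 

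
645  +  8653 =9298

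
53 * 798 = 42294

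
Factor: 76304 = 2^4*19^1*251^1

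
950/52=18 + 7/26 = 18.27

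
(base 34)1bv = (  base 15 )6e1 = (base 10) 1561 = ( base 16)619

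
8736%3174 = 2388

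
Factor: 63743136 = 2^5* 3^1*663991^1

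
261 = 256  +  5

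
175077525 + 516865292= 691942817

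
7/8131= 7/8131 = 0.00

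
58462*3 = 175386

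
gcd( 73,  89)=1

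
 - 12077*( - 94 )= 1135238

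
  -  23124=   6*( - 3854) 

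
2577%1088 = 401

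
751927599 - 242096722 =509830877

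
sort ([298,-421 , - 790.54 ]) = [- 790.54, - 421,298 ] 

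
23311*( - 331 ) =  - 7715941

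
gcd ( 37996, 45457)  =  1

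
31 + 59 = 90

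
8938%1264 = 90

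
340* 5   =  1700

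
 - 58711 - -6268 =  - 52443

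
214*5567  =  1191338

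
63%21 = 0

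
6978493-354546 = 6623947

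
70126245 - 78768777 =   -  8642532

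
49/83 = 49/83 = 0.59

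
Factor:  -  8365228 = - 2^2*271^1*7717^1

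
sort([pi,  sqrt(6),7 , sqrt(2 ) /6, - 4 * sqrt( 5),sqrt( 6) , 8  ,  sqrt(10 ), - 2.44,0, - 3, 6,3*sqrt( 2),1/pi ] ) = [ - 4*sqrt( 5 ), - 3, - 2.44, 0, sqrt( 2)/6, 1/pi,  sqrt(6),  sqrt (6),pi,sqrt( 10), 3 * sqrt(2),6, 7,8 ] 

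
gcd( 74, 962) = 74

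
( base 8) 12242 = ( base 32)552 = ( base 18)G58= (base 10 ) 5282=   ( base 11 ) 3a72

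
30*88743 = 2662290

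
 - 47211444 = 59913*(- 788) 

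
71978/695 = 71978/695 = 103.57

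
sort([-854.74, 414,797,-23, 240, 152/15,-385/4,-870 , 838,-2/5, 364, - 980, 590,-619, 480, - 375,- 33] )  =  [-980, - 870,- 854.74,-619,-375, - 385/4, - 33, - 23,-2/5, 152/15,240, 364,414, 480, 590, 797, 838 ]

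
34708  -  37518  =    -  2810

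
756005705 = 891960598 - 135954893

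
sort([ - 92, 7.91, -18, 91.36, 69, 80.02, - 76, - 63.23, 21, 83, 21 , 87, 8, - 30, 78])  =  [ - 92, - 76 , - 63.23 , - 30, - 18, 7.91 , 8, 21, 21, 69, 78, 80.02, 83, 87, 91.36]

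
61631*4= 246524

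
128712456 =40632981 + 88079475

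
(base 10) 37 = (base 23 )1E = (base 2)100101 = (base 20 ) 1h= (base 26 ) 1b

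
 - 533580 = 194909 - 728489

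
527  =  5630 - 5103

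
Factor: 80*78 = 2^5*3^1 * 5^1 *13^1 = 6240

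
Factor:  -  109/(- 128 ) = 2^ (-7 )*109^1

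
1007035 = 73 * 13795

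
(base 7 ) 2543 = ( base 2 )1111000010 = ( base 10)962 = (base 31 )101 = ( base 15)442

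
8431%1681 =26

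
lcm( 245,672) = 23520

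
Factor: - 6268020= - 2^2*3^1*5^1* 11^1*9497^1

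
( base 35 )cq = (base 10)446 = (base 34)d4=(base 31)ec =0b110111110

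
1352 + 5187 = 6539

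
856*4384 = 3752704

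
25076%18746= 6330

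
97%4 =1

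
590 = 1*590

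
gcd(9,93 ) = 3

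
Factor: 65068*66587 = 4332682916 = 2^2*16267^1*66587^1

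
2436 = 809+1627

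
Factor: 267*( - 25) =-6675 = - 3^1*5^2*89^1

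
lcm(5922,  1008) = 47376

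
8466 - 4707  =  3759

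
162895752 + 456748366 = 619644118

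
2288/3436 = 572/859 = 0.67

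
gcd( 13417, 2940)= 1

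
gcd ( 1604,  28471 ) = 401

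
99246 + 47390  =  146636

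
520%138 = 106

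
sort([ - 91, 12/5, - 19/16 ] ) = [ - 91, - 19/16, 12/5] 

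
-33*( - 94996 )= 3134868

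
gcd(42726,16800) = 6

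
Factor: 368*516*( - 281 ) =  - 53358528 = -2^6*3^1*23^1*43^1*281^1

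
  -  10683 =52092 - 62775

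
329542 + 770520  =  1100062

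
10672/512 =667/32= 20.84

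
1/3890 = 1/3890 = 0.00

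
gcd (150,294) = 6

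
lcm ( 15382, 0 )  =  0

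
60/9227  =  60/9227  =  0.01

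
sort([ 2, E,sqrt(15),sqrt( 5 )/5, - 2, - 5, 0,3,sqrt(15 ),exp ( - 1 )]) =[ - 5, - 2,0,exp( - 1),sqrt( 5 ) /5, 2, E,3,sqrt(15)  ,  sqrt( 15) ] 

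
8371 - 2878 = 5493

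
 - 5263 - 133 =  - 5396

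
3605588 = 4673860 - 1068272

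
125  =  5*25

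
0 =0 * 898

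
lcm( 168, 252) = 504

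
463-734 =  - 271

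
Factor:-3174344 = -2^3* 419^1*947^1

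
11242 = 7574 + 3668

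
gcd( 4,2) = 2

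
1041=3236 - 2195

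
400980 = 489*820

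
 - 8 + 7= - 1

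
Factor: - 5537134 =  - 2^1  *2768567^1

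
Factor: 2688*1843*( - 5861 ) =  - 29035300224= - 2^7*3^1 * 7^1*19^1*97^1*5861^1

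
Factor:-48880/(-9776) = 5^1 = 5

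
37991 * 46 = 1747586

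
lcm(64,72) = 576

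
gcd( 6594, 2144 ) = 2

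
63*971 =61173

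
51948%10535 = 9808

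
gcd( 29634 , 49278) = 6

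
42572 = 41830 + 742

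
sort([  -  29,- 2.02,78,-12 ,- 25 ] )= [-29,  -  25,  -  12, - 2.02,78 ]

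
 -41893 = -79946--38053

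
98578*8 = 788624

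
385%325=60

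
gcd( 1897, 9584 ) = 1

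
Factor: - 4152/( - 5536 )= 2^( - 2) * 3^1= 3/4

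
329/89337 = 329/89337 = 0.00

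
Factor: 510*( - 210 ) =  - 107100 = -2^2 * 3^2*5^2 * 7^1*17^1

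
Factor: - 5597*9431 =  - 52785307 = - 29^1*193^1 * 9431^1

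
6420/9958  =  3210/4979  =  0.64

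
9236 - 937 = 8299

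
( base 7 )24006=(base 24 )ahc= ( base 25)9m5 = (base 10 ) 6180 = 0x1824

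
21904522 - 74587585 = - 52683063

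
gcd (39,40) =1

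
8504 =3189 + 5315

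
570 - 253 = 317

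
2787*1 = 2787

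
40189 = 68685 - 28496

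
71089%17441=1325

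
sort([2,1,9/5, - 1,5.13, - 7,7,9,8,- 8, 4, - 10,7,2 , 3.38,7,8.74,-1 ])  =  [ - 10, - 8,-7, - 1, - 1 , 1,9/5 , 2,2,3.38,4,5.13,7,7, 7,8,  8.74,9 ]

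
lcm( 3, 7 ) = 21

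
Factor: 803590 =2^1*5^1*17^1*29^1*163^1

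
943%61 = 28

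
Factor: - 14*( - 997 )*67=935186 = 2^1*7^1*67^1*997^1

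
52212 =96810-44598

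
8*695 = 5560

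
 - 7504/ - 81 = 92 + 52/81 = 92.64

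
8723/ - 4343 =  - 3+4306/4343 = - 2.01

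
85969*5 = 429845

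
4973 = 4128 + 845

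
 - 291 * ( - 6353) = 1848723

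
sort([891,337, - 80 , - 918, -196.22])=[ - 918, -196.22,- 80, 337, 891]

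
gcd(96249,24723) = 3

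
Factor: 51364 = 2^2 *12841^1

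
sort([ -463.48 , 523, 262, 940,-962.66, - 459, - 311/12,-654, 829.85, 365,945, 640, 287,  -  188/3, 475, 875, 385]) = [ - 962.66, - 654, - 463.48, - 459,  -  188/3, - 311/12, 262, 287, 365  ,  385,475, 523, 640, 829.85,875,  940, 945 ] 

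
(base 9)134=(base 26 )48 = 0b1110000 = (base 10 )112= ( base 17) 6A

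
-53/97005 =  -53/97005= -0.00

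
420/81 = 140/27= 5.19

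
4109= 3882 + 227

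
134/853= 134/853 = 0.16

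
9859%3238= 145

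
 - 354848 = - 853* 416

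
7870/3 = 2623 + 1/3 = 2623.33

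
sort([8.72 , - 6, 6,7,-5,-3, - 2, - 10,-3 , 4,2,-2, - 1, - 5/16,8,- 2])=[ - 10, - 6,-5,  -  3,-3 , - 2, - 2,-2,-1,  -  5/16,2, 4, 6 , 7,8 , 8.72 ]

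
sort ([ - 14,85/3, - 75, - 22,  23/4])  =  [ - 75, - 22, - 14,23/4,85/3 ]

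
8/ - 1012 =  - 2/253 = - 0.01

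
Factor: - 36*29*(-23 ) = 24012 = 2^2*3^2* 23^1*29^1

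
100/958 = 50/479=0.10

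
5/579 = 5/579 = 0.01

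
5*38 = 190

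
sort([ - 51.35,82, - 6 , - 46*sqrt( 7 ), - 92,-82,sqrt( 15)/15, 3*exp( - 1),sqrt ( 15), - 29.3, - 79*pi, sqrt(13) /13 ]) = [ - 79 *pi, - 46*sqrt( 7), - 92, - 82, - 51.35, - 29.3, - 6, sqrt( 15)/15,sqrt( 13 )/13 , 3 * exp( - 1),sqrt( 15),82 ]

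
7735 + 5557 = 13292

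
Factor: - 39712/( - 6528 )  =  73/12  =  2^(- 2)*3^ ( - 1 )*73^1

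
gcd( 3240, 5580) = 180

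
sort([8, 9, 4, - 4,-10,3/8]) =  [ - 10,-4, 3/8, 4, 8, 9 ] 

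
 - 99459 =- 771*129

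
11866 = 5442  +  6424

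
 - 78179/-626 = 124 + 555/626= 124.89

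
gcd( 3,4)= 1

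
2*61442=122884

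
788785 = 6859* 115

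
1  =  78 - 77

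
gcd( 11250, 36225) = 225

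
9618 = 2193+7425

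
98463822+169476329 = 267940151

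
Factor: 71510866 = 2^1 * 7^1 * 5107919^1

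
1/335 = 1/335 = 0.00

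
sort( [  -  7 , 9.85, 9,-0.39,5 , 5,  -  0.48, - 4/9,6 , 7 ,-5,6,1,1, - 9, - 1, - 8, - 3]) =[ - 9,- 8, -7 , - 5 , - 3  ,-1 ,  -  0.48, -4/9 , -0.39,1,1, 5,5, 6  ,  6,7, 9 , 9.85]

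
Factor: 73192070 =2^1*5^1 * 7^1 * 61^2*281^1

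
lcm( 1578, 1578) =1578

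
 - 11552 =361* ( - 32 )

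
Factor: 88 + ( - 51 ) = 37^1= 37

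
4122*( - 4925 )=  -20300850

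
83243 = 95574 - 12331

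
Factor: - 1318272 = -2^7 *3^1*3433^1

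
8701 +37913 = 46614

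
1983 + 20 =2003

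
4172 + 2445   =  6617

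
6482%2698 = 1086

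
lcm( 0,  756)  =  0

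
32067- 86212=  - 54145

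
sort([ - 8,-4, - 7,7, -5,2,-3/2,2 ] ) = [ - 8,  -  7,  -  5, - 4, - 3/2, 2, 2,7 ]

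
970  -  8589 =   -  7619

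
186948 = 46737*4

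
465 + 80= 545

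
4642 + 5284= 9926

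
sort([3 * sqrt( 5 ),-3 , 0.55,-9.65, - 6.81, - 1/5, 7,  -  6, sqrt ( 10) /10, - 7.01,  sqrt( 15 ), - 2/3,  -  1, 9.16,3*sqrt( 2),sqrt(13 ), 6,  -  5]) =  [ - 9.65,-7.01, - 6.81, - 6, - 5, - 3, - 1,- 2/3, - 1/5 , sqrt ( 10 ) /10,0.55,sqrt( 13 ),sqrt (15 ),3*sqrt( 2),6, 3*sqrt(5) , 7 , 9.16 ] 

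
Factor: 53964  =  2^2*3^2*1499^1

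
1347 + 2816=4163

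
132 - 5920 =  - 5788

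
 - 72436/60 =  - 18109/15 = -1207.27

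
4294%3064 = 1230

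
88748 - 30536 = 58212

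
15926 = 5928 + 9998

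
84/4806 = 14/801 = 0.02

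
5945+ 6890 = 12835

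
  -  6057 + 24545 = 18488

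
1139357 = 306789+832568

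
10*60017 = 600170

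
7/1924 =7/1924 = 0.00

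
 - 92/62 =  - 46/31=-  1.48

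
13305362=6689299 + 6616063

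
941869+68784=1010653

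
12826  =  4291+8535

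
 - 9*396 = -3564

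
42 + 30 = 72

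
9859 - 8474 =1385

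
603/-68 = -9 + 9/68 =- 8.87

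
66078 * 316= 20880648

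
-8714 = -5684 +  - 3030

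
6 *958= 5748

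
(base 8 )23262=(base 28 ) CHM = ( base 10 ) 9906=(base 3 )111120220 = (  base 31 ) A9H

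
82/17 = 4 + 14/17 = 4.82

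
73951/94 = 73951/94= 786.71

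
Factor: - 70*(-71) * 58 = 288260 = 2^2*5^1 * 7^1*29^1*71^1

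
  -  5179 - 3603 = - 8782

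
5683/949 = 5+938/949 = 5.99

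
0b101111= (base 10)47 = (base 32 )1f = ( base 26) 1L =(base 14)35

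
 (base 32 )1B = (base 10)43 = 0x2B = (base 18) 27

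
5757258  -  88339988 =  - 82582730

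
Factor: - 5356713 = -3^1*601^1 * 2971^1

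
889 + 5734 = 6623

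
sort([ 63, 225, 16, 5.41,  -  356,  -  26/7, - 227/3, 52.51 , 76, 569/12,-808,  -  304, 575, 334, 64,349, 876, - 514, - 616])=[ - 808, - 616 , - 514, - 356, - 304 , - 227/3,  -  26/7, 5.41, 16,569/12,52.51, 63,64, 76, 225, 334,349,575, 876 ] 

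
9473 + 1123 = 10596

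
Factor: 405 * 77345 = 31324725 = 3^4* 5^2*31^1 * 499^1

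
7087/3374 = 7087/3374 = 2.10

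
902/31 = 902/31 = 29.10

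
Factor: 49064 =2^3*6133^1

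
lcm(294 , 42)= 294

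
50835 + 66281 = 117116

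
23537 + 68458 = 91995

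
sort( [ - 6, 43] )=[ - 6,43] 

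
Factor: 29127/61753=3^1 * 7^1*19^1*37^(-1)*73^1*1669^ (-1 )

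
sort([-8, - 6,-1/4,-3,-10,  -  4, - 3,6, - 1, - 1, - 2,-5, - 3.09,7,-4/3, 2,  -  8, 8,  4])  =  [-10, - 8, - 8, -6, - 5, - 4,  -  3.09, - 3,-3,-2, - 4/3, - 1, - 1, - 1/4, 2,4, 6, 7, 8 ] 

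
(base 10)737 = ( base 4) 23201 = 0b1011100001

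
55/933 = 55/933 = 0.06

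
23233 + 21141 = 44374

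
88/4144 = 11/518 = 0.02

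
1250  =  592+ 658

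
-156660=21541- 178201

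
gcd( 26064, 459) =9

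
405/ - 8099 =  - 405/8099  =  -0.05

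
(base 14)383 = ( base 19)1i0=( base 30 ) ND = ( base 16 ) 2BF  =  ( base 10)703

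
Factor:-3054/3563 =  - 6/7 = - 2^1*3^1*7^( - 1 )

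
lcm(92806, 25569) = 2505762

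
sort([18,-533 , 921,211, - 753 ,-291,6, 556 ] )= [ - 753,  -  533,-291,6, 18,211, 556, 921 ]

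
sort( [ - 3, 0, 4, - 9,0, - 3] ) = [ - 9, - 3, - 3,0 , 0,4]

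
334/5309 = 334/5309 = 0.06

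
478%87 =43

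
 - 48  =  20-68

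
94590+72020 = 166610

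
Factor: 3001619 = 101^1 *113^1 * 263^1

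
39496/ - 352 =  - 4937/44 = - 112.20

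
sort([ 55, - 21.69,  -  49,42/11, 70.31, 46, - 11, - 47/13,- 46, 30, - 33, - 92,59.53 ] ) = [ -92, - 49, - 46, - 33, - 21.69, - 11, - 47/13,42/11, 30, 46,  55, 59.53, 70.31 ] 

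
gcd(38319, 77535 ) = 3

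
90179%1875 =179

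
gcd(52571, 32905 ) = 1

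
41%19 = 3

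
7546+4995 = 12541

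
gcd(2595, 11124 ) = 3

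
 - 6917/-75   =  92+17/75 = 92.23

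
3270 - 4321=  - 1051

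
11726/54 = 217 + 4/27=217.15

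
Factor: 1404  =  2^2* 3^3*13^1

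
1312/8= 164 = 164.00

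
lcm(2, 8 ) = 8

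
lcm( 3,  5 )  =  15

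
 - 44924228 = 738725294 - 783649522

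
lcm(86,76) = 3268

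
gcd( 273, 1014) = 39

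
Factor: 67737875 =5^3* 23^1*23561^1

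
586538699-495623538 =90915161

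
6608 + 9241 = 15849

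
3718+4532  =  8250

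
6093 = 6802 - 709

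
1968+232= 2200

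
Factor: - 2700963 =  - 3^2* 37^1*8111^1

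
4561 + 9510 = 14071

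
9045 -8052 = 993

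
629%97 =47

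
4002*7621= 30499242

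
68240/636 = 107 + 47/159 = 107.30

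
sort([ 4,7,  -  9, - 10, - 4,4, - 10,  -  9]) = [  -  10,-10 , - 9, - 9 ,  -  4, 4,  4,7]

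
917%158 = 127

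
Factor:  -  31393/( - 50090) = 2^( - 1 ) * 5^(-1)*5009^( - 1)*31393^1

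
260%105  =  50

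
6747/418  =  6747/418 = 16.14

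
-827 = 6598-7425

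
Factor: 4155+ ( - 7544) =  - 3389 = - 3389^1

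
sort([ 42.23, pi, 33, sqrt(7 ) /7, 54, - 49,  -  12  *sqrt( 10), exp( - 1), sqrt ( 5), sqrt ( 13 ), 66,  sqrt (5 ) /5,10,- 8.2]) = [ - 49,-12*sqrt(10 ), - 8.2, exp( - 1), sqrt ( 7)/7, sqrt( 5)/5, sqrt(5 ),  pi,sqrt(13), 10,33, 42.23,  54,66]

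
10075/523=10075/523 = 19.26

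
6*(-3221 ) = -19326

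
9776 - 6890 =2886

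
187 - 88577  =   - 88390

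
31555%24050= 7505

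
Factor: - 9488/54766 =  - 4744/27383 = - 2^3 * 139^( - 1)*  197^( - 1)*593^1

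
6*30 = 180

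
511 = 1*511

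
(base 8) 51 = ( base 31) 1A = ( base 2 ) 101001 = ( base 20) 21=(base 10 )41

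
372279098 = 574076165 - 201797067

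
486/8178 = 81/1363 = 0.06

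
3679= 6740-3061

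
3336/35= 3336/35 = 95.31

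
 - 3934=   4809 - 8743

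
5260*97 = 510220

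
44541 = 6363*7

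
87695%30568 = 26559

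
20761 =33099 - 12338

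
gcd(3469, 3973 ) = 1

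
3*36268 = 108804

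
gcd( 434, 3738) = 14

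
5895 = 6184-289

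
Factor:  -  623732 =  - 2^2 * 19^1 * 29^1*283^1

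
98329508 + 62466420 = 160795928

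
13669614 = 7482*1827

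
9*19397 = 174573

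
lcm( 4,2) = 4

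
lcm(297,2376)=2376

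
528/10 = 264/5 = 52.80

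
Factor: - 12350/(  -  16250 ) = 5^( - 2 )* 19^1 = 19/25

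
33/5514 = 11/1838 = 0.01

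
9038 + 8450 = 17488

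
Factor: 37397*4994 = 2^1*11^1*227^1 * 37397^1=186760618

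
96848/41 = 2362+6/41 = 2362.15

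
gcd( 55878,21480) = 6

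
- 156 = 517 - 673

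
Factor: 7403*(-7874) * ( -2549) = 148584324878 = 2^1*11^1 * 31^1 * 127^1*673^1*2549^1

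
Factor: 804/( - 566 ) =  - 402/283 = -  2^1*3^1*67^1*283^ ( - 1) 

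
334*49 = 16366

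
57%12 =9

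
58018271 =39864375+18153896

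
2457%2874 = 2457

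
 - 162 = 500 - 662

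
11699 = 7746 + 3953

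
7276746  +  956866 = 8233612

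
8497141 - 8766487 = -269346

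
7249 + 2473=9722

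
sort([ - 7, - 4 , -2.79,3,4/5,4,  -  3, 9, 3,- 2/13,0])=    [ - 7, - 4, - 3, - 2.79 , - 2/13,0,4/5,3, 3,4,9]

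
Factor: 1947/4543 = 3/7 = 3^1 *7^( - 1 )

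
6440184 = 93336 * 69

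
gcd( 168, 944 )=8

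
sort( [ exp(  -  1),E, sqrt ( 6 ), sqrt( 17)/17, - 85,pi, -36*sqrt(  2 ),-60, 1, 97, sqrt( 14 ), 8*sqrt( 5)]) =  [-85, - 60, - 36* sqrt( 2), sqrt(17) /17, exp( -1 ), 1, sqrt(6 ), E, pi,sqrt( 14 ), 8 *sqrt( 5) , 97]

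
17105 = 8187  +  8918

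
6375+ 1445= 7820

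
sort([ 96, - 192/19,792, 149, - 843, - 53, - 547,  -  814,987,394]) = [ - 843, - 814,  -  547, - 53, - 192/19 , 96, 149 , 394, 792, 987]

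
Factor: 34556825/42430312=2^(-3)*5^2*149^1* 9277^1* 5303789^(-1)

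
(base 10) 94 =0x5E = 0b1011110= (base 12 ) 7a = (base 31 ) 31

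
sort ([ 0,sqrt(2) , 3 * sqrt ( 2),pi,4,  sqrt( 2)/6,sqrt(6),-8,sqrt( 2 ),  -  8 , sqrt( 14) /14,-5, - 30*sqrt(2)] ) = [-30*sqrt (2 ), - 8, - 8, - 5,0, sqrt(2)/6, sqrt( 14 ) /14 , sqrt( 2),sqrt( 2),sqrt(6 ),pi, 4, 3*sqrt( 2)] 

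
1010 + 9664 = 10674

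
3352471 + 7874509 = 11226980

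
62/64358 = 31/32179 = 0.00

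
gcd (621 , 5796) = 207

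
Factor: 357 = 3^1 * 7^1*17^1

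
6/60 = 1/10 = 0.10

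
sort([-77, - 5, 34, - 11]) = [ - 77 , - 11, - 5,34] 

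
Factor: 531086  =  2^1 * 265543^1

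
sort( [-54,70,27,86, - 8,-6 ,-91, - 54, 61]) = [ - 91,  -  54, - 54, - 8, - 6, 27, 61 , 70,  86 ] 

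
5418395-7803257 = - 2384862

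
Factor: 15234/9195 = 5078/3065 = 2^1*5^( - 1) * 613^( - 1)*2539^1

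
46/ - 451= - 1+405/451 =- 0.10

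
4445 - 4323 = 122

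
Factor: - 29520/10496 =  - 2^( - 4)*3^2*5^1 = -45/16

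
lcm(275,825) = 825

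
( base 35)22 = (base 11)66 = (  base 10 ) 72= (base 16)48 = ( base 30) 2c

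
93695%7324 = 5807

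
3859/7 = 3859/7 = 551.29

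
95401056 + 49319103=144720159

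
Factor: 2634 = 2^1*3^1*439^1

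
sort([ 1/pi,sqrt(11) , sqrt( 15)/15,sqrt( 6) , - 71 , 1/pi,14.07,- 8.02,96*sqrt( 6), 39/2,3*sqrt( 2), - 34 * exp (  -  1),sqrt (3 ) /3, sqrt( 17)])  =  [- 71,-34*exp(-1), - 8.02, sqrt( 15)/15,1/pi,1/pi  ,  sqrt( 3 ) /3,sqrt( 6),sqrt (11 ), sqrt( 17), 3* sqrt(2),14.07,  39/2,96*sqrt(6 )]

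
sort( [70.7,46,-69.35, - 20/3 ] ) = [ - 69.35, - 20/3, 46,70.7] 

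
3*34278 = 102834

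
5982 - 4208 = 1774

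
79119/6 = 26373/2 = 13186.50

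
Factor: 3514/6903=2^1*3^(-2 )*7^1 *13^( - 1)*59^(  -  1 ) *251^1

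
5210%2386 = 438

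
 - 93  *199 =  - 18507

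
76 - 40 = 36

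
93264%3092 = 504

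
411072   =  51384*8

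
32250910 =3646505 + 28604405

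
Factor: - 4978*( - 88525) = 440677450=2^1*5^2*19^1 * 131^1*3541^1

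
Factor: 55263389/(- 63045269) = - 7^( - 1 )*61^( - 1 )*1567^1*35267^1*147647^ ( - 1)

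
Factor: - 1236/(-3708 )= 1/3 = 3^( - 1)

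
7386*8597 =63497442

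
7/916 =7/916=0.01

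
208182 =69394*3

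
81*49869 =4039389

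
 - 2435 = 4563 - 6998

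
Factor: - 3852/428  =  -9 = -  3^2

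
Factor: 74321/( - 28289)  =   - 13^1*5717^1*28289^( - 1)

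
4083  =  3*1361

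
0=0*3201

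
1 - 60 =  - 59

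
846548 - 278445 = 568103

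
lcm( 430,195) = 16770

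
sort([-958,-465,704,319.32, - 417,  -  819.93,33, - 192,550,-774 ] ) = [ - 958,-819.93,-774,-465, - 417,  -  192,33,319.32, 550, 704 ] 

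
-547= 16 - 563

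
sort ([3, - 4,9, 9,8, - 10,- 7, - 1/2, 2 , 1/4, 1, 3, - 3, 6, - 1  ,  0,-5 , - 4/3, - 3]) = [-10 , - 7,-5, - 4 , - 3, - 3, - 4/3, - 1, - 1/2, 0,  1/4, 1, 2,  3, 3, 6,8,9 , 9]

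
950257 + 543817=1494074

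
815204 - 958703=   -  143499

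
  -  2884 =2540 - 5424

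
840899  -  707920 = 132979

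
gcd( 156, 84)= 12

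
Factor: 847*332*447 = 2^2*3^1*7^1*11^2*83^1*149^1  =  125698188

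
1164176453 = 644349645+519826808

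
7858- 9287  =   - 1429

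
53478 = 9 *5942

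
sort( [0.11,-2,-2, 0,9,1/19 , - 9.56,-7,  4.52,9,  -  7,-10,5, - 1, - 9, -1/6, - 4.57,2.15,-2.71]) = [-10, - 9.56,-9,-7, - 7, - 4.57, - 2.71, - 2, - 2, - 1, - 1/6, 0,  1/19,0.11,2.15, 4.52, 5 , 9,  9]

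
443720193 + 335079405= 778799598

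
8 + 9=17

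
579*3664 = 2121456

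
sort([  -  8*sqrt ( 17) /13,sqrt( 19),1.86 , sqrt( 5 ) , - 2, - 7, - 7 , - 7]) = [ - 7 ,-7 , - 7,-8*sqrt(17 ) /13 , - 2,1.86, sqrt( 5 ), sqrt(19) ]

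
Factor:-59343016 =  - 2^3  *  7417877^1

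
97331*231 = 22483461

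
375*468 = 175500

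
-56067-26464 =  -82531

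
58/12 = 4 + 5/6 = 4.83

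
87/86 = 1+ 1/86 = 1.01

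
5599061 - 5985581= - 386520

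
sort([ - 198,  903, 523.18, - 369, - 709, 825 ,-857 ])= [-857,- 709 , - 369, - 198, 523.18,825, 903]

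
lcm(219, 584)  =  1752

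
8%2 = 0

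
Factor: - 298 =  -2^1*149^1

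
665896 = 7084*94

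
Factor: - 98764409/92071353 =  - 3^( - 1)*11^( - 1 ) * 709^1*139301^1*2790041^(-1) 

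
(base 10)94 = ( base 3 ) 10111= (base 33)2S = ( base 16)5e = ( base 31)31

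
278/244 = 139/122 = 1.14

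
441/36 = 12  +  1/4 = 12.25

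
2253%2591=2253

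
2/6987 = 2/6987  =  0.00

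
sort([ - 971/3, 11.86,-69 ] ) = [ - 971/3 , - 69, 11.86] 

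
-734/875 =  - 734/875  =  -0.84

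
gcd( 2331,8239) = 7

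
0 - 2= - 2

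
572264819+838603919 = 1410868738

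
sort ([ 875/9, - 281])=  [-281, 875/9 ]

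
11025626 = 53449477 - 42423851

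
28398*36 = 1022328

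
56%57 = 56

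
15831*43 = 680733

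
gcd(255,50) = 5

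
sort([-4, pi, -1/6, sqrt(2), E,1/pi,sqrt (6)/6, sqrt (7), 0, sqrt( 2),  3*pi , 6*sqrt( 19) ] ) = [  -  4, - 1/6, 0 , 1/pi,sqrt ( 6 ) /6, sqrt(2), sqrt(2), sqrt ( 7 ), E, pi,3*pi, 6*  sqrt(19)]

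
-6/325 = - 1 + 319/325= - 0.02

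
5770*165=952050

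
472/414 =236/207 = 1.14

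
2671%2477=194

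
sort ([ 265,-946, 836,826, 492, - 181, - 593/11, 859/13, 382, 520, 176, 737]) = [ - 946, - 181  , - 593/11,859/13, 176, 265, 382, 492, 520, 737, 826, 836]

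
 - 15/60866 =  - 1 + 60851/60866   =  - 0.00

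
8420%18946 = 8420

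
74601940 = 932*80045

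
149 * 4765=709985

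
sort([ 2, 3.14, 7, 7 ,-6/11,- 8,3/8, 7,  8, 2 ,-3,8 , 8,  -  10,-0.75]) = [ - 10, - 8, - 3,-0.75 ,-6/11,3/8 , 2 , 2,3.14,7,7,  7, 8,8,8] 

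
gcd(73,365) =73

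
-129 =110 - 239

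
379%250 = 129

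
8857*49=433993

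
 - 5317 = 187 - 5504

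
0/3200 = 0= 0.00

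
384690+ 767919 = 1152609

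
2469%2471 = 2469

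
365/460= 73/92 = 0.79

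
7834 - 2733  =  5101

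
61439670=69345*886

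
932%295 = 47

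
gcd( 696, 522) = 174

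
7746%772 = 26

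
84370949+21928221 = 106299170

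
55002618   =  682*80649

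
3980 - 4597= - 617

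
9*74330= 668970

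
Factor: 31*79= 31^1 * 79^1  =  2449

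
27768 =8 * 3471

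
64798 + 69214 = 134012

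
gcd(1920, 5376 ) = 384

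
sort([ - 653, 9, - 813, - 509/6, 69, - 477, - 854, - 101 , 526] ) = [-854, - 813, - 653,-477, - 101, - 509/6, 9, 69, 526]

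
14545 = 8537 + 6008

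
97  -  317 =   -  220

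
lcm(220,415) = 18260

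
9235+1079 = 10314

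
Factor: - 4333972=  - 2^2 * 977^1*1109^1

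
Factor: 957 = 3^1*11^1*29^1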